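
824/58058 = 412/29029 ≈ 0.0142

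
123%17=4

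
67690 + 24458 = 92148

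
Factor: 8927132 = 2^2 * 31^1 * 71993^1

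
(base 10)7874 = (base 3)101210122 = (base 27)alh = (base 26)bgm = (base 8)17302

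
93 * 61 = 5673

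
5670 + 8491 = 14161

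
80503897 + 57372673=137876570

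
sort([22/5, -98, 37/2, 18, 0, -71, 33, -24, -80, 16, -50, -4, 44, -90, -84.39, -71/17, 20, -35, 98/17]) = [-98, -90, -84.39, -80, -71, -50, -35, -24, -71/17, -4, 0, 22/5, 98/17, 16, 18, 37/2, 20, 33, 44]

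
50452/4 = 12613 = 12613.00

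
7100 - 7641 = -541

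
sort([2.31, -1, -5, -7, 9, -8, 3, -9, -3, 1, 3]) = [-9, -8, -7, -5, -3, -1, 1, 2.31, 3, 3, 9]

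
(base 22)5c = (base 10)122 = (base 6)322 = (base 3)11112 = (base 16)7a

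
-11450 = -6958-4492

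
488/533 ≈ 0.916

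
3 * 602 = 1806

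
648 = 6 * 108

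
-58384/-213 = 274+22/213 ≈ 274.10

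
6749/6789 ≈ 0.994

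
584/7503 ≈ 0.0778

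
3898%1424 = 1050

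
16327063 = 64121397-47794334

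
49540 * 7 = 346780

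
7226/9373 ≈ 0.771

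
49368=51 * 968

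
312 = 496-184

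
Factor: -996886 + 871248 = -1*2^1*62819^1 = -125638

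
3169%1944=1225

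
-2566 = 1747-4313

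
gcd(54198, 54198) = 54198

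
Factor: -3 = -1*3^1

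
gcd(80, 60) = 20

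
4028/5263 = 212/277 ≈ 0.765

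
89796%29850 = 246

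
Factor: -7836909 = -1*3^1*71^1*36793^1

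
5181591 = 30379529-25197938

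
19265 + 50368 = 69633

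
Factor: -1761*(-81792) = 2^7*3^3*71^1*587^1 = 144035712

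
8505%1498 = 1015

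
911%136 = 95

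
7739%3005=1729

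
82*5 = 410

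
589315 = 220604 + 368711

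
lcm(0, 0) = 0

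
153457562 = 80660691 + 72796871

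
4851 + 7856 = 12707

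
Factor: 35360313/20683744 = 2^(-5)*3^1*233^1*797^(-1)*811^(-1)*50587^1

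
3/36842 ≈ 0.0000814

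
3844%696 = 364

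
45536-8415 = 37121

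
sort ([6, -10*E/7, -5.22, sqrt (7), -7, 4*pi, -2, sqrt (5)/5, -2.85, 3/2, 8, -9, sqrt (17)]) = [-9, -7, -5.22, -10*E/7, -2.85, -2, sqrt (5)/5, 3/2, sqrt (7), sqrt (17), 6, 8, 4*pi]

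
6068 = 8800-2732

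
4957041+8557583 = 13514624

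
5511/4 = 1377 + 3/4 = 1377.75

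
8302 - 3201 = 5101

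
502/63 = 7 + 61/63 ≈ 7.97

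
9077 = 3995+5082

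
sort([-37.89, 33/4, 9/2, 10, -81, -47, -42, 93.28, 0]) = [-81, -47, -42, -37.89, 0, 9/2, 33/4, 10, 93.28]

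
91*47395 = 4312945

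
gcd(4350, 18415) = 145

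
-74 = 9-83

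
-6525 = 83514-90039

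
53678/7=7668 + 2/7 ≈ 7668.29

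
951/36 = 26 + 5/12 ≈ 26.42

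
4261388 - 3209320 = 1052068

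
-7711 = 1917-9628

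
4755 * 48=228240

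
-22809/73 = -312 - 33/73 ≈ -312.45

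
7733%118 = 63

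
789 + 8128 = 8917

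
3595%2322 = 1273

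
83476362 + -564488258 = -481011896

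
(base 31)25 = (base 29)29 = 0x43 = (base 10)67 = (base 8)103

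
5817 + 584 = 6401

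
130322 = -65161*(-2)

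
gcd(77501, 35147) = 1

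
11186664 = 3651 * 3064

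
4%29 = 4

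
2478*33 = 81774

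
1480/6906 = 740/3453 ≈ 0.214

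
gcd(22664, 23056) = 8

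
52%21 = 10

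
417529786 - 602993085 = -185463299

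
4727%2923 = 1804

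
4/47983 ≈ 0.0000834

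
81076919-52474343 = 28602576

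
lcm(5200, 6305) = 504400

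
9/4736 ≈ 0.00190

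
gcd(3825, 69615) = 765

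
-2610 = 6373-8983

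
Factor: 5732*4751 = 2^2*1433^1*4751^1 = 27232732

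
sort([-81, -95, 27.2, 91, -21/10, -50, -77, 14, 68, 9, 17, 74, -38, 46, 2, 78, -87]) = [-95, -87, -81, -77, -50, -38, -21/10, 2, 9, 14, 17, 27.2, 46, 68, 74, 78, 91]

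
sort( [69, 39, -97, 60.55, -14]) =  [-97, -14, 39, 60.55, 69]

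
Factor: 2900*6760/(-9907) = -1*2^5*5^3*13^2*29^1*9907^(-1) = -19604000/9907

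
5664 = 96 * 59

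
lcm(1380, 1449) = 28980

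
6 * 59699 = 358194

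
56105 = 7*8015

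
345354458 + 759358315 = 1104712773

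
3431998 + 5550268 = 8982266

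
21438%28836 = 21438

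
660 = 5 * 132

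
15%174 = 15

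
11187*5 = 55935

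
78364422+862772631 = 941137053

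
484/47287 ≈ 0.0102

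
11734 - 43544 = -31810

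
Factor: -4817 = -1 * 4817^1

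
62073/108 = 574+3/4 = 574.75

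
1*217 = 217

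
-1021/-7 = 145 + 6/7 ≈ 145.86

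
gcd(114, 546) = 6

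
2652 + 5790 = 8442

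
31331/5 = 6266 + 1/5 = 6266.20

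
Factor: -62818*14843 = -1*2^1*7^2*641^1*14843^1 = -932407574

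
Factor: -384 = -1*2^7*3^1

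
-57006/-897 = 63 + 165/299 ≈ 63.55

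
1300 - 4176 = -2876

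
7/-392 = -1/56 ≈ -0.0179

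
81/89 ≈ 0.910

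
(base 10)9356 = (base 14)35a4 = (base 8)22214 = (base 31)9mp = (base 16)248c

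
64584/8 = 8073 = 8073.00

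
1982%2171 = 1982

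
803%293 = 217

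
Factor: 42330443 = 42330443^1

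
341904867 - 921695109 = -579790242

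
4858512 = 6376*762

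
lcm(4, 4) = 4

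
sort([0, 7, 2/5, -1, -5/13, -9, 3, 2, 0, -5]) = [-9, -5, -1, -5/13, 0, 0, 2/5, 2, 3, 7]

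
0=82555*0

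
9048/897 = 10 + 2/23 ≈ 10.09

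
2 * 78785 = 157570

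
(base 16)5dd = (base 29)1mm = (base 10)1501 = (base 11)1145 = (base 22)325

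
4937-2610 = 2327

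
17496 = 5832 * 3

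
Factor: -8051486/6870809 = -1*2^1*11^(-1)*31^(-1)*20149^(-1)*4025743^1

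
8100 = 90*90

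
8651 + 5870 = 14521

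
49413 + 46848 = 96261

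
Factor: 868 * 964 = 2^4 * 7^1 * 31^1 * 241^1 = 836752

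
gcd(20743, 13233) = 1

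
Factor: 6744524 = 2^2*313^1*5387^1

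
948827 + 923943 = 1872770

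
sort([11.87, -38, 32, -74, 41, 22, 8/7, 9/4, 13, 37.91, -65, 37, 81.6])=[-74, -65, -38, 8/7, 9/4, 11.87, 13, 22, 32, 37, 37.91, 41, 81.6]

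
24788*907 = 22482716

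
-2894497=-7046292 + 4151795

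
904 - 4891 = -3987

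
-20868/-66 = 3478/11 ≈ 316.18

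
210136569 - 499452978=-289316409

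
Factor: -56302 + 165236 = 2^1*7^1*31^1*251^1 = 108934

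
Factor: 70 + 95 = 3^1*5^1*11^1 = 165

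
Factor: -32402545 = -1 * 5^1 * 7^1 * 487^1 * 1901^1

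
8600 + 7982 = 16582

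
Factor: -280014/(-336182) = 3^1 * 11^(-1) * 37^(-1) * 113^1 = 339/407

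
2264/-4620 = -566/1155 ≈ -0.490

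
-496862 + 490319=-6543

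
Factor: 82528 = 2^5*2579^1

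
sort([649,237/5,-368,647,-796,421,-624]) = [-796,-624,-368,237/5,421,647,649]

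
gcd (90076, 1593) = 1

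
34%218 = 34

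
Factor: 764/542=2^1 * 191^1 * 271^(-1)=382/271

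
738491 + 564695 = 1303186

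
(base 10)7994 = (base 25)cjj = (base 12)4762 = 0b1111100111010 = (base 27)aq2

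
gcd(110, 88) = 22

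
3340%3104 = 236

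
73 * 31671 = 2311983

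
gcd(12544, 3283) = 49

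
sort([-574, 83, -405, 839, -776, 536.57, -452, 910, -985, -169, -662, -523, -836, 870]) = [-985, -836, -776, -662, -574, -523, -452, -405, -169, 83, 536.57, 839, 870, 910]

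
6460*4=25840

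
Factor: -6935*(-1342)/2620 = 2^(-1)*11^1*19^1*61^1*73^1*131^(-1) = 930677/262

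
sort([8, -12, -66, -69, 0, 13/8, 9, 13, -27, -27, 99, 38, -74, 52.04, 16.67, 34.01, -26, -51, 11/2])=[-74, -69, -66, -51, -27, -27, -26, -12, 0, 13/8, 11/2, 8, 9, 13, 16.67, 34.01, 38, 52.04, 99]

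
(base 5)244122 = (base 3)110201222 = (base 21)1015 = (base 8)22107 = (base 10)9287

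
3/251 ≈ 0.0120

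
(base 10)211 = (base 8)323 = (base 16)d3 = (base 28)7f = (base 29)78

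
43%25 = 18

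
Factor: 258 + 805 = 1063^1 = 1063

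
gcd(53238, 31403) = 1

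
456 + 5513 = 5969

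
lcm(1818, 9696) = 29088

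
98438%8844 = 1154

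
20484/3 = 6828 = 6828.00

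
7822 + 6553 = 14375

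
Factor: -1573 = -1*11^2*13^1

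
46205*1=46205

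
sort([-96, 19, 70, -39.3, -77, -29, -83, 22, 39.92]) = [-96, -83, -77, -39.3, -29, 19, 22, 39.92, 70]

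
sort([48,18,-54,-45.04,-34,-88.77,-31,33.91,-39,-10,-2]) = [-88.77,-54,-45.04,-39,-34,-31,-10,-2,18,33.91,48]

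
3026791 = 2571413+455378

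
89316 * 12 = 1071792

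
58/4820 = 29/2410 ≈ 0.0120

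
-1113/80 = -13 - 73/80 ≈ -13.91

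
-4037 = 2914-6951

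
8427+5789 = 14216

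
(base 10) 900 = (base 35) pp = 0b1110000100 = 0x384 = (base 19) 297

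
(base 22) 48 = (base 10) 96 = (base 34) 2s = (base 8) 140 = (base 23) 44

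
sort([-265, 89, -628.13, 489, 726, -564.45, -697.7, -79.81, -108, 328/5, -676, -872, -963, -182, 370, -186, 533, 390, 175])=[-963, -872, -697.7, -676, -628.13, -564.45, -265, -186, -182, -108, -79.81, 328/5, 89, 175, 370, 390, 489, 533, 726]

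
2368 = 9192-6824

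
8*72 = 576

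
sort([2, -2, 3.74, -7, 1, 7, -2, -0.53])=[-7, -2, -2, -0.53, 1, 2, 3.74, 7]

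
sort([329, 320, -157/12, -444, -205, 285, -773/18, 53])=[-444, -205, -773/18, -157/12, 53, 285, 320, 329]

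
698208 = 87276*8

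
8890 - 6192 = 2698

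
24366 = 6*4061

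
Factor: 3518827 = 13^1 * 270679^1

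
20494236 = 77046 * 266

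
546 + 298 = 844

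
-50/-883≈0.0566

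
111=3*37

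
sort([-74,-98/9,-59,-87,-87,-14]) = [-87,-87,-74,-59,-14,-98/9]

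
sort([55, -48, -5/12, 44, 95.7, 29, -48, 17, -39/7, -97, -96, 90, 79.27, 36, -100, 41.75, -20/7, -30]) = [-100, -97, -96, -48, -48, -30, -39/7, -20/7, -5/12, 17, 29, 36, 41.75, 44, 55, 79.27, 90, 95.7]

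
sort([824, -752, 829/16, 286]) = [-752, 829/16, 286, 824]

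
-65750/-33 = 1992+14/33 ≈ 1992.42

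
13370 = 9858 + 3512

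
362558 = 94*3857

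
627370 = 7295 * 86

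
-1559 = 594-2153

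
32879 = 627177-594298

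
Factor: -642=-1 * 2^1 * 3^1 * 107^1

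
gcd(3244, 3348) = 4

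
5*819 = 4095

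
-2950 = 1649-4599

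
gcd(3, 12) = 3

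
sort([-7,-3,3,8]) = [-7,-3,3,8]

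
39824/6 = 6637 + 1/3 ≈ 6637.33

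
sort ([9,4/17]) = [4/17,9]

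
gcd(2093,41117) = 1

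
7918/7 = 1131+1/7 ≈ 1131.14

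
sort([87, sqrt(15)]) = [sqrt(15), 87]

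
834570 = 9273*90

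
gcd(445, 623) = 89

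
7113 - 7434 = -321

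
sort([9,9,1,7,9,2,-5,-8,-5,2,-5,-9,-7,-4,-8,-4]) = [-9,-8,-8,-7,-5,-5,-5,-4,-4,1,2,2,7,9,9,9]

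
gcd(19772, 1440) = 4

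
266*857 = 227962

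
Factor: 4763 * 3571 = 11^1 * 433^1 * 3571^1 = 17008673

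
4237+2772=7009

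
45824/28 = 1636 + 4/7 ≈ 1636.57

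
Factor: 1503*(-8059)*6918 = -1*2^1*3^3*167^1*1153^1*8059^1 = -83795499486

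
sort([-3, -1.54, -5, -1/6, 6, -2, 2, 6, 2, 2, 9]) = [-5, -3, -2, -1.54, -1/6, 2, 2, 2, 6, 6, 9]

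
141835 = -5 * (-28367) 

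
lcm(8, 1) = 8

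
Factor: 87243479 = 3853^1*22643^1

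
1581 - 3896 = -2315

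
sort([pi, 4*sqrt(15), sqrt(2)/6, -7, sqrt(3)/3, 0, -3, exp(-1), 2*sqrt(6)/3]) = [-7, -3, 0, sqrt(2)/6, exp(-1), sqrt(3)/3, 2*sqrt(6)/3, pi, 4*sqrt(15)]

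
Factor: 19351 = 37^1*523^1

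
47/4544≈0.0103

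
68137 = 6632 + 61505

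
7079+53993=61072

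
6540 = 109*60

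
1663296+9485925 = 11149221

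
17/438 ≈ 0.0388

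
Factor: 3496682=2^1*7^1*249763^1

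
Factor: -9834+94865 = 23^1*3697^1 = 85031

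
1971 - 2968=-997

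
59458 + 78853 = 138311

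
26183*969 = 25371327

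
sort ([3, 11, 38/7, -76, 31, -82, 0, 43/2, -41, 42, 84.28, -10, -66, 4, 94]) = [-82, -76, -66, -41, -10, 0, 3, 4, 38/7, 11, 43/2, 31, 42, 84.28, 94]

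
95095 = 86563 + 8532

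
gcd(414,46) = 46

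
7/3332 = 1/476 ≈ 0.00210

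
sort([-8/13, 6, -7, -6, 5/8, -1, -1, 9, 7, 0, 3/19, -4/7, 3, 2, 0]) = [-7, -6, -1, -1, -8/13, -4/7, 0, 0, 3/19, 5/8, 2, 3, 6, 7, 9]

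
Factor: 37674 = 2^1 * 3^2 * 7^1 * 13^1 * 23^1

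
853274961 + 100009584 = 953284545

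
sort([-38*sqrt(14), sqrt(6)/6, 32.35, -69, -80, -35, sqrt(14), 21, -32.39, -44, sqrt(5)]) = [-38*sqrt(14), -80, -69, -44, -35, -32.39, sqrt(6)/6, sqrt(5), sqrt(14), 21, 32.35]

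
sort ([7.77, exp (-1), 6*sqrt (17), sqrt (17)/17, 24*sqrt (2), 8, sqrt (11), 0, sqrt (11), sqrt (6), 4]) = [0, sqrt (17)/17, exp (-1), sqrt (6), sqrt (11), sqrt (11), 4, 7.77, 8, 6*sqrt (17), 24*sqrt (2)]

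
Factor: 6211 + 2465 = 2^2*3^2*241^1 = 8676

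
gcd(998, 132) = 2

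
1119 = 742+377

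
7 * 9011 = 63077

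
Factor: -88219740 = -1 * 2^2 * 3^1 * 5^1 * 7^1 * 29^1 * 7243^1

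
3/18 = 1/6 ≈ 0.167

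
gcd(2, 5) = 1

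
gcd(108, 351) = 27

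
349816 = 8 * 43727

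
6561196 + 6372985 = 12934181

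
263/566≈0.465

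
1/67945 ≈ 0.0000147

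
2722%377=83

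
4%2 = 0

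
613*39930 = 24477090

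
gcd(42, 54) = 6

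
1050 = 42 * 25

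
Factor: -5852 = -1*2^2*7^1*11^1*19^1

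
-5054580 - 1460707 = -6515287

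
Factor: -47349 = -1 * 3^2 * 5261^1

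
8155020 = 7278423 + 876597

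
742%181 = 18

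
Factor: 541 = 541^1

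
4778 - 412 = 4366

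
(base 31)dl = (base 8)650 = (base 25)go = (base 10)424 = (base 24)hg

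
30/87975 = 2/5865 ≈ 0.000341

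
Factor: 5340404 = 2^2 * 223^1 * 5987^1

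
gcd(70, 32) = 2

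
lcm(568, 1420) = 2840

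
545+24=569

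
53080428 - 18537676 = 34542752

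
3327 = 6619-3292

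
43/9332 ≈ 0.00461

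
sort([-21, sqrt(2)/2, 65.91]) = [-21, sqrt(2)/2, 65.91]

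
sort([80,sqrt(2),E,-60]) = [-60,sqrt(2),E,80]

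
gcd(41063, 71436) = 1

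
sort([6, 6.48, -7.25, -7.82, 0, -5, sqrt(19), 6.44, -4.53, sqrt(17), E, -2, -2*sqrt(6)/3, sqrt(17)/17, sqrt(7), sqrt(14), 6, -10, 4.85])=[-10, -7.82, -7.25, -5, -4.53, -2, -2*sqrt(6)/3, 0, sqrt(17)/17, sqrt(7), E, sqrt(14), sqrt(17), sqrt(19), 4.85, 6, 6, 6.44, 6.48]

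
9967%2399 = 371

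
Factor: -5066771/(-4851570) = 2^(-1) * 3^(-1) * 5^(-1) * 59^(-1) * 107^1 * 2741^(-1) * 47353^1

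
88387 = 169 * 523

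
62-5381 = -5319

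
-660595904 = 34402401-694998305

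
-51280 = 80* (-641)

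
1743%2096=1743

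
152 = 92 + 60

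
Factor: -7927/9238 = -1*2^ (-1)*31^ (-1)*149^ (-1)*7927^1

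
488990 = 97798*5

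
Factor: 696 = 2^3 * 3^1 * 29^1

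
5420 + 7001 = 12421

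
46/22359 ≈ 0.00206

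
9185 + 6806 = 15991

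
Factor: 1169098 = 2^1 * 7^1 * 113^1 * 739^1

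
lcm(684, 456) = 1368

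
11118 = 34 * 327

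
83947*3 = 251841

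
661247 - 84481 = 576766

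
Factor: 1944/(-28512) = -1*2^(-2)*3^1*11^(-1) = -3/44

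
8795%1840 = 1435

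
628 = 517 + 111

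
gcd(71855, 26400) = 5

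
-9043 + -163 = -9206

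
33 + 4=37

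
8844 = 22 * 402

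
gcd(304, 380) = 76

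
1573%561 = 451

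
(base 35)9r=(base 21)g6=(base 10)342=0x156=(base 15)17c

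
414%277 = 137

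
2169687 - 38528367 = -36358680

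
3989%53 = 14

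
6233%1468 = 361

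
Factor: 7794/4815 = 2^1*5^(-1)*107^(-1)*433^1 = 866/535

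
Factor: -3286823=-1*3286823^1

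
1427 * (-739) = -1054553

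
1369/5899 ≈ 0.232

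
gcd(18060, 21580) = 20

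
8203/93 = 88 + 19/93 ≈ 88.20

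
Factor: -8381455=-1*5^1*223^1*7517^1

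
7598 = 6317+1281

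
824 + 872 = 1696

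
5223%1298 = 31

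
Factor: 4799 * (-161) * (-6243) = 3^1 * 7^1 * 23^1 * 2081^1 * 4799^1 = 4823585277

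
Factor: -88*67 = -1*2^3*11^1*67^1 = -5896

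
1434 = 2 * 717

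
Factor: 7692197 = 97^1 * 79301^1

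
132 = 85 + 47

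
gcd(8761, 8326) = 1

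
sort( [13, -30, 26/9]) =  [-30, 26/9, 13]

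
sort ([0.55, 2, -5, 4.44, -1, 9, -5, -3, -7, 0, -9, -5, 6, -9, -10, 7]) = [-10, -9, -9, -7, -5, -5, -5, -3, -1, 0, 0.55, 2, 4.44, 6, 7, 9]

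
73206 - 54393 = 18813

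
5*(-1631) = -8155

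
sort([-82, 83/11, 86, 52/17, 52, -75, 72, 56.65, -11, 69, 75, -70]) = [-82, -75, -70, -11, 52/17, 83/11, 52, 56.65, 69, 72, 75, 86]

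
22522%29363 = 22522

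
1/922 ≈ 0.00108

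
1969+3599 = 5568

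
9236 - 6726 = 2510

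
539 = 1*539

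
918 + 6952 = 7870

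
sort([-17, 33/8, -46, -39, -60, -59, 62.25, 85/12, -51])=[-60, -59, -51, -46, -39, -17, 33/8, 85/12, 62.25]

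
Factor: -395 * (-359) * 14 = 2^1 * 5^1 * 7^1 * 79^1 * 359^1 = 1985270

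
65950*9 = 593550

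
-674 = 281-955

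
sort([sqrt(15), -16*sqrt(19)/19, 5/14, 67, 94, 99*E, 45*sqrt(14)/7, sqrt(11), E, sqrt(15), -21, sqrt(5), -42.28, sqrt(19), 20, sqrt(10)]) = [-42.28, -21, -16*sqrt(19)/19, 5/14, sqrt(5), E, sqrt(10), sqrt(11), sqrt(15), sqrt(15), sqrt(19), 20, 45*sqrt(14)/7, 67, 94, 99*E]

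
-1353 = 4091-5444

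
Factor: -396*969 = -1*2^2*3^3*11^1*17^1*19^1 = -383724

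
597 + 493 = 1090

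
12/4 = 3 = 3.00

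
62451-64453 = -2002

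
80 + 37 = 117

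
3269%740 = 309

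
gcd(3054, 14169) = 3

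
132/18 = 7 + 1/3 ≈ 7.33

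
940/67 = 14 + 2/67≈14.03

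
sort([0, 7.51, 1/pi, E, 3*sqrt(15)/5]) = [0, 1/pi, 3*sqrt(15)/5, E, 7.51]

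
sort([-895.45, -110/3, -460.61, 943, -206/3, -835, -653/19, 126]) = [-895.45, -835, -460.61, -206/3, -110/3, -653/19, 126, 943]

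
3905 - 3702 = 203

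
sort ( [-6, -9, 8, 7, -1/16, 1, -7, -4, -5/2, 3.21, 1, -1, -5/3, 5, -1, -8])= [-9, -8, -7, -6, -4, -5/2, -5/3, -1, -1, -1/16, 1, 1, 3.21, 5, 7, 8]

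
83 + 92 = 175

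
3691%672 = 331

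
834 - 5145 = -4311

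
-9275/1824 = -5 - 155/1824 ≈ -5.08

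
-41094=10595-51689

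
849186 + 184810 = 1033996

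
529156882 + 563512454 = 1092669336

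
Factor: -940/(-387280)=2^(-2) * 103^(-1)=1/412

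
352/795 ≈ 0.443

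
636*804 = 511344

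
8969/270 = 33 + 59/270 ≈ 33.22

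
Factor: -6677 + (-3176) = -1*59^1*167^1 = -9853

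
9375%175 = 100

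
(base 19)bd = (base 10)222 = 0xde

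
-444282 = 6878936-7323218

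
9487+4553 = 14040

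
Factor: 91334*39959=2^1*31^1*1289^1*45667^1=3649615306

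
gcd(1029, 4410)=147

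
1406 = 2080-674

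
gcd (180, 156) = 12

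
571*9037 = 5160127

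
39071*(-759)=-29654889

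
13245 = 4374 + 8871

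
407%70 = 57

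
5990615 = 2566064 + 3424551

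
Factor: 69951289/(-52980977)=-1*7^(-1)*41^1*613^(-1)*12347^(-1)*1706129^1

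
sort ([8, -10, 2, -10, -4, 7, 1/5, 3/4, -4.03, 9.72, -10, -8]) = [-10, -10, -10, -8, -4.03, -4, 1/5, 3/4, 2, 7, 8, 9.72]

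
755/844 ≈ 0.895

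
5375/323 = 16 + 207/323 ≈ 16.64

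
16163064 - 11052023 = 5111041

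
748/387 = 1+361/387≈1.93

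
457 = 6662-6205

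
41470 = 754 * 55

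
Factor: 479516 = 2^2 * 313^1 * 383^1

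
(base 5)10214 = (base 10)684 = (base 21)1bc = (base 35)jj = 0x2ac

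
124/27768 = 31/6942 ≈ 0.00447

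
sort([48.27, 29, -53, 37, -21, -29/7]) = [-53, -21, -29/7, 29, 37, 48.27]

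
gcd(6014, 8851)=1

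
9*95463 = 859167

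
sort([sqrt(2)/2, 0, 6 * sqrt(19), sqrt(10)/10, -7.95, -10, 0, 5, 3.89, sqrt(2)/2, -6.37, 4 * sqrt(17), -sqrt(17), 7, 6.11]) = [-10, -7.95, -6.37, -sqrt(17), 0, 0, sqrt(10)/10, sqrt(2)/2, sqrt(2)/2, 3.89, 5, 6.11, 7, 4 * sqrt(17), 6 * sqrt(19)]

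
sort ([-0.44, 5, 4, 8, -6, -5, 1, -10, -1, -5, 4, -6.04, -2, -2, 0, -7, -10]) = [-10, -10, -7, -6.04, -6, -5, -5, -2, -2, -1, -0.44, 0, 1, 4, 4, 5, 8]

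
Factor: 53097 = 3^1*11^1*1609^1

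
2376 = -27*(-88)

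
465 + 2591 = 3056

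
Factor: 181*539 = 7^2*11^1*181^1 = 97559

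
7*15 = 105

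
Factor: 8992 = 2^5*281^1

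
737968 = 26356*28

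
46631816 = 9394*4964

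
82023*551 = 45194673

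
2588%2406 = 182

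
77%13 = 12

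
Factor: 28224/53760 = 2^(-3) * 3^1 * 5^(-1) * 7^1 = 21/40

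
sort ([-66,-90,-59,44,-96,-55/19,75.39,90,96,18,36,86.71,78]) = [-96,-90,-66,-59,-55/19,18,36,44,75.39,78,86.71,90,96]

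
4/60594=2/30297 ≈ 0.0000660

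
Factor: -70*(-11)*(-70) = -1*2^2*5^2*7^2*11^1 = -53900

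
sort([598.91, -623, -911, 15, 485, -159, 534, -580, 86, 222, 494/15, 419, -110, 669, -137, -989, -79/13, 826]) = [-989, -911, -623, -580, -159, -137, -110, -79/13, 15, 494/15, 86, 222, 419, 485, 534, 598.91, 669, 826]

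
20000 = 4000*5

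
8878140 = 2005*4428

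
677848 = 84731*8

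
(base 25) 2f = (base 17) 3e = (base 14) 49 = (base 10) 65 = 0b1000001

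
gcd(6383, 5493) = 1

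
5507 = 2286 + 3221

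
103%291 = 103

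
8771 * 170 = 1491070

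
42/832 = 21/416 ≈ 0.0505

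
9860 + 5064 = 14924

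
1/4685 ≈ 0.000213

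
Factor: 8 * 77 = 2^3 * 7^1 * 11^1 = 616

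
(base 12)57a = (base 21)1hg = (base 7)2242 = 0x32e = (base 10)814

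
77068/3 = 25689 + 1/3 ≈ 25689.33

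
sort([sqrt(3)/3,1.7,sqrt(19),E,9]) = [sqrt(3)/3,1.7,E,sqrt(19),9]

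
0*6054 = 0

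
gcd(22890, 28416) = 6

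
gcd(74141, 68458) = 1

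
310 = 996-686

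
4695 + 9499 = 14194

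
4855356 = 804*6039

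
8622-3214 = 5408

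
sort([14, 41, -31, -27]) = [-31, -27, 14, 41]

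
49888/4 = 12472 = 12472.00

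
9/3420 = 1/380 ≈ 0.00263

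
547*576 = 315072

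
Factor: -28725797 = -1 * 2141^1 * 13417^1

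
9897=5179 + 4718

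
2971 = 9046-6075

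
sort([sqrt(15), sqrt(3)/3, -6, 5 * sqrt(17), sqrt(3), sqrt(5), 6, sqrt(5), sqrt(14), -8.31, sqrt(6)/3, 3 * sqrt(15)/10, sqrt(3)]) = [-8.31, -6, sqrt(3)/3, sqrt(6)/3, 3 * sqrt(15)/10, sqrt(3), sqrt(3), sqrt(5), sqrt(5), sqrt(14), sqrt(15), 6, 5 * sqrt(17)]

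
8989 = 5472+3517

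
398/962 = 199/481≈0.414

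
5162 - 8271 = -3109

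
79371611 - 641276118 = -561904507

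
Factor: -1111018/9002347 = -1 * 2^1 * 17^1 * 41^1 * 797^1 * 9002347^(-1)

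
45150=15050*3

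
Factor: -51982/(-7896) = 2^(-2) * 3^(-1) * 79^1 = 79/12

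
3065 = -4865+7930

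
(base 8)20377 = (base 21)j35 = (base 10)8447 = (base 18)1815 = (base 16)20ff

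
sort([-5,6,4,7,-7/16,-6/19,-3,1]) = [-5,-3,-7/16,-6/19,1,4,6,7]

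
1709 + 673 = 2382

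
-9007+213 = -8794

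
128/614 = 64/307 ≈ 0.208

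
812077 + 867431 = 1679508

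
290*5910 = 1713900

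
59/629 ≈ 0.0938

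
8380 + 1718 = 10098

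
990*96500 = 95535000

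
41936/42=998 + 10/21 ≈ 998.48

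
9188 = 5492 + 3696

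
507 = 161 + 346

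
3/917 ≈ 0.00327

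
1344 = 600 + 744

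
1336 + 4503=5839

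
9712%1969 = 1836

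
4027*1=4027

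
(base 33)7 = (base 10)7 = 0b111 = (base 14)7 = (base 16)7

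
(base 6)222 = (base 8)126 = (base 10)86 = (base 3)10012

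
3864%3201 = 663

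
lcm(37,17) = 629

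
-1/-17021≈0.0000588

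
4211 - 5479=-1268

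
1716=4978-3262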